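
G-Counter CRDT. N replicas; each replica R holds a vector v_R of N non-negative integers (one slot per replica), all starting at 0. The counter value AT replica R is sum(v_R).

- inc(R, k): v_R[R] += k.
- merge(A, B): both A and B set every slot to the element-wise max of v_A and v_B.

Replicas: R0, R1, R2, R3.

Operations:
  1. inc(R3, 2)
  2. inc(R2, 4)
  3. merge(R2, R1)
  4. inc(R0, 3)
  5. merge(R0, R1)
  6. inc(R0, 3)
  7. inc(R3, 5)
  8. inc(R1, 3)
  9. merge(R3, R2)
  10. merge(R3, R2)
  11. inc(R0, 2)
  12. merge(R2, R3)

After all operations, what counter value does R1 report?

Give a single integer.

Answer: 10

Derivation:
Op 1: inc R3 by 2 -> R3=(0,0,0,2) value=2
Op 2: inc R2 by 4 -> R2=(0,0,4,0) value=4
Op 3: merge R2<->R1 -> R2=(0,0,4,0) R1=(0,0,4,0)
Op 4: inc R0 by 3 -> R0=(3,0,0,0) value=3
Op 5: merge R0<->R1 -> R0=(3,0,4,0) R1=(3,0,4,0)
Op 6: inc R0 by 3 -> R0=(6,0,4,0) value=10
Op 7: inc R3 by 5 -> R3=(0,0,0,7) value=7
Op 8: inc R1 by 3 -> R1=(3,3,4,0) value=10
Op 9: merge R3<->R2 -> R3=(0,0,4,7) R2=(0,0,4,7)
Op 10: merge R3<->R2 -> R3=(0,0,4,7) R2=(0,0,4,7)
Op 11: inc R0 by 2 -> R0=(8,0,4,0) value=12
Op 12: merge R2<->R3 -> R2=(0,0,4,7) R3=(0,0,4,7)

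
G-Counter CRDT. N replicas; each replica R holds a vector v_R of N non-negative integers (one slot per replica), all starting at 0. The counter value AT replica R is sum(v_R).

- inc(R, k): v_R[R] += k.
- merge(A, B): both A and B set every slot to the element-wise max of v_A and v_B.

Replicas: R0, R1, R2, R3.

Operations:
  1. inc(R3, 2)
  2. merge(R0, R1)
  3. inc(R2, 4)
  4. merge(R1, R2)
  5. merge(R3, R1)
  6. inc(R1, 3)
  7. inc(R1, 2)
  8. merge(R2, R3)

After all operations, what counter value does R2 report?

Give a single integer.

Op 1: inc R3 by 2 -> R3=(0,0,0,2) value=2
Op 2: merge R0<->R1 -> R0=(0,0,0,0) R1=(0,0,0,0)
Op 3: inc R2 by 4 -> R2=(0,0,4,0) value=4
Op 4: merge R1<->R2 -> R1=(0,0,4,0) R2=(0,0,4,0)
Op 5: merge R3<->R1 -> R3=(0,0,4,2) R1=(0,0,4,2)
Op 6: inc R1 by 3 -> R1=(0,3,4,2) value=9
Op 7: inc R1 by 2 -> R1=(0,5,4,2) value=11
Op 8: merge R2<->R3 -> R2=(0,0,4,2) R3=(0,0,4,2)

Answer: 6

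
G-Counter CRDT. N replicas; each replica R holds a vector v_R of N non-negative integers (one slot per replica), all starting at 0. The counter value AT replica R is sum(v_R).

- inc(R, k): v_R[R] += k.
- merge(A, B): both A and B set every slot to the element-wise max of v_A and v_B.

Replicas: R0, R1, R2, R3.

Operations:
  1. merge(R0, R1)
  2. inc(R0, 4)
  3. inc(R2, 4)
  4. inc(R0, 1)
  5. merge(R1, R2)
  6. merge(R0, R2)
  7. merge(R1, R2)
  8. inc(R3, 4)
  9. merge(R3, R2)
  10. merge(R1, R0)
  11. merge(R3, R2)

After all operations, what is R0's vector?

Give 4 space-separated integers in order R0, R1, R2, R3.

Answer: 5 0 4 0

Derivation:
Op 1: merge R0<->R1 -> R0=(0,0,0,0) R1=(0,0,0,0)
Op 2: inc R0 by 4 -> R0=(4,0,0,0) value=4
Op 3: inc R2 by 4 -> R2=(0,0,4,0) value=4
Op 4: inc R0 by 1 -> R0=(5,0,0,0) value=5
Op 5: merge R1<->R2 -> R1=(0,0,4,0) R2=(0,0,4,0)
Op 6: merge R0<->R2 -> R0=(5,0,4,0) R2=(5,0,4,0)
Op 7: merge R1<->R2 -> R1=(5,0,4,0) R2=(5,0,4,0)
Op 8: inc R3 by 4 -> R3=(0,0,0,4) value=4
Op 9: merge R3<->R2 -> R3=(5,0,4,4) R2=(5,0,4,4)
Op 10: merge R1<->R0 -> R1=(5,0,4,0) R0=(5,0,4,0)
Op 11: merge R3<->R2 -> R3=(5,0,4,4) R2=(5,0,4,4)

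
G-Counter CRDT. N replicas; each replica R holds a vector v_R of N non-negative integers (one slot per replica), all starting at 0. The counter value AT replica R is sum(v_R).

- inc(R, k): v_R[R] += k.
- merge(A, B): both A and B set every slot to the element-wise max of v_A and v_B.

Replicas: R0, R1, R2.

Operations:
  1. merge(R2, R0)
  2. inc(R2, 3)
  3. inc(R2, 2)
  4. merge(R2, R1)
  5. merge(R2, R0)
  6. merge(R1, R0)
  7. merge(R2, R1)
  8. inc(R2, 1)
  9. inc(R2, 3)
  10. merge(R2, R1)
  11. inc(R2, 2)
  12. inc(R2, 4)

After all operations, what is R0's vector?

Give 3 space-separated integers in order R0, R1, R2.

Answer: 0 0 5

Derivation:
Op 1: merge R2<->R0 -> R2=(0,0,0) R0=(0,0,0)
Op 2: inc R2 by 3 -> R2=(0,0,3) value=3
Op 3: inc R2 by 2 -> R2=(0,0,5) value=5
Op 4: merge R2<->R1 -> R2=(0,0,5) R1=(0,0,5)
Op 5: merge R2<->R0 -> R2=(0,0,5) R0=(0,0,5)
Op 6: merge R1<->R0 -> R1=(0,0,5) R0=(0,0,5)
Op 7: merge R2<->R1 -> R2=(0,0,5) R1=(0,0,5)
Op 8: inc R2 by 1 -> R2=(0,0,6) value=6
Op 9: inc R2 by 3 -> R2=(0,0,9) value=9
Op 10: merge R2<->R1 -> R2=(0,0,9) R1=(0,0,9)
Op 11: inc R2 by 2 -> R2=(0,0,11) value=11
Op 12: inc R2 by 4 -> R2=(0,0,15) value=15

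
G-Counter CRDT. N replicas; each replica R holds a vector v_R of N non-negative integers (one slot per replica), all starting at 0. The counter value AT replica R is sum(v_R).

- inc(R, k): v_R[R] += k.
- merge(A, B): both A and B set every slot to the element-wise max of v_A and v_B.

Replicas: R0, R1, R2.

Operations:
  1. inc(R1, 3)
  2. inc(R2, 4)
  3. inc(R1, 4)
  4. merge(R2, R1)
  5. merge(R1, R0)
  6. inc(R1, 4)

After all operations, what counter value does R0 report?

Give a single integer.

Op 1: inc R1 by 3 -> R1=(0,3,0) value=3
Op 2: inc R2 by 4 -> R2=(0,0,4) value=4
Op 3: inc R1 by 4 -> R1=(0,7,0) value=7
Op 4: merge R2<->R1 -> R2=(0,7,4) R1=(0,7,4)
Op 5: merge R1<->R0 -> R1=(0,7,4) R0=(0,7,4)
Op 6: inc R1 by 4 -> R1=(0,11,4) value=15

Answer: 11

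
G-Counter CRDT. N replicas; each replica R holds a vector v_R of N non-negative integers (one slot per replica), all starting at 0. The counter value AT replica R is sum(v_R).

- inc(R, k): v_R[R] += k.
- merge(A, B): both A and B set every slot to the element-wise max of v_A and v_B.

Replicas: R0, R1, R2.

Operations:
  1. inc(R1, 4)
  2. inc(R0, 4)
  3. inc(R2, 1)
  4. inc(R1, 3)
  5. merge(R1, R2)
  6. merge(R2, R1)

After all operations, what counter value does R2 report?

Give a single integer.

Answer: 8

Derivation:
Op 1: inc R1 by 4 -> R1=(0,4,0) value=4
Op 2: inc R0 by 4 -> R0=(4,0,0) value=4
Op 3: inc R2 by 1 -> R2=(0,0,1) value=1
Op 4: inc R1 by 3 -> R1=(0,7,0) value=7
Op 5: merge R1<->R2 -> R1=(0,7,1) R2=(0,7,1)
Op 6: merge R2<->R1 -> R2=(0,7,1) R1=(0,7,1)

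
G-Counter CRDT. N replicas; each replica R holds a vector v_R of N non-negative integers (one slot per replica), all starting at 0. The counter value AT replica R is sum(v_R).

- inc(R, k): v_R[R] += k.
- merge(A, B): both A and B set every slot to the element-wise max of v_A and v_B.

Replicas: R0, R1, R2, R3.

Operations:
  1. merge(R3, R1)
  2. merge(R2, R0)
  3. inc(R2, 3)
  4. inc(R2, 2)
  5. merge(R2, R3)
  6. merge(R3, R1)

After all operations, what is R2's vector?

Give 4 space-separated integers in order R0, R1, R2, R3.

Answer: 0 0 5 0

Derivation:
Op 1: merge R3<->R1 -> R3=(0,0,0,0) R1=(0,0,0,0)
Op 2: merge R2<->R0 -> R2=(0,0,0,0) R0=(0,0,0,0)
Op 3: inc R2 by 3 -> R2=(0,0,3,0) value=3
Op 4: inc R2 by 2 -> R2=(0,0,5,0) value=5
Op 5: merge R2<->R3 -> R2=(0,0,5,0) R3=(0,0,5,0)
Op 6: merge R3<->R1 -> R3=(0,0,5,0) R1=(0,0,5,0)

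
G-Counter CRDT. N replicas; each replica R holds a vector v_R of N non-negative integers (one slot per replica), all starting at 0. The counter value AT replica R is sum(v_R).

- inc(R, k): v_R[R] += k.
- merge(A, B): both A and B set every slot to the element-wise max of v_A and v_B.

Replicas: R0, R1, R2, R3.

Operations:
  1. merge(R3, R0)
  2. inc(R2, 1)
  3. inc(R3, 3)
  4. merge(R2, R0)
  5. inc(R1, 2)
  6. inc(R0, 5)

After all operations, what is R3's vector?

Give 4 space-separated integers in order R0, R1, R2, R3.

Answer: 0 0 0 3

Derivation:
Op 1: merge R3<->R0 -> R3=(0,0,0,0) R0=(0,0,0,0)
Op 2: inc R2 by 1 -> R2=(0,0,1,0) value=1
Op 3: inc R3 by 3 -> R3=(0,0,0,3) value=3
Op 4: merge R2<->R0 -> R2=(0,0,1,0) R0=(0,0,1,0)
Op 5: inc R1 by 2 -> R1=(0,2,0,0) value=2
Op 6: inc R0 by 5 -> R0=(5,0,1,0) value=6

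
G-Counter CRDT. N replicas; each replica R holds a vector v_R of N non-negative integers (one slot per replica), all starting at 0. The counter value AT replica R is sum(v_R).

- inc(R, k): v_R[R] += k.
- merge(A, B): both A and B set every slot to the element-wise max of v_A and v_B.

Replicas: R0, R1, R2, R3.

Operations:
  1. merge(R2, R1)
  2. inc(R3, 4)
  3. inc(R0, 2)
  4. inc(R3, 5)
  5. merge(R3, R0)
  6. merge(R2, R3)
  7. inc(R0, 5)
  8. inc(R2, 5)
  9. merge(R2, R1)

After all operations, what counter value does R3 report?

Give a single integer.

Op 1: merge R2<->R1 -> R2=(0,0,0,0) R1=(0,0,0,0)
Op 2: inc R3 by 4 -> R3=(0,0,0,4) value=4
Op 3: inc R0 by 2 -> R0=(2,0,0,0) value=2
Op 4: inc R3 by 5 -> R3=(0,0,0,9) value=9
Op 5: merge R3<->R0 -> R3=(2,0,0,9) R0=(2,0,0,9)
Op 6: merge R2<->R3 -> R2=(2,0,0,9) R3=(2,0,0,9)
Op 7: inc R0 by 5 -> R0=(7,0,0,9) value=16
Op 8: inc R2 by 5 -> R2=(2,0,5,9) value=16
Op 9: merge R2<->R1 -> R2=(2,0,5,9) R1=(2,0,5,9)

Answer: 11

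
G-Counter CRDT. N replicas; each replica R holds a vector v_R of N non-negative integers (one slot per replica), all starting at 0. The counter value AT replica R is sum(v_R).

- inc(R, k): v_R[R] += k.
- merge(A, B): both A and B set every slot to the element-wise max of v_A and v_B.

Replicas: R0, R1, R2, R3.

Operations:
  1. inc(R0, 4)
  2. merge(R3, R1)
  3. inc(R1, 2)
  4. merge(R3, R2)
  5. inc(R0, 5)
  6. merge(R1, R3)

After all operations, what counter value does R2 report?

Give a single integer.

Op 1: inc R0 by 4 -> R0=(4,0,0,0) value=4
Op 2: merge R3<->R1 -> R3=(0,0,0,0) R1=(0,0,0,0)
Op 3: inc R1 by 2 -> R1=(0,2,0,0) value=2
Op 4: merge R3<->R2 -> R3=(0,0,0,0) R2=(0,0,0,0)
Op 5: inc R0 by 5 -> R0=(9,0,0,0) value=9
Op 6: merge R1<->R3 -> R1=(0,2,0,0) R3=(0,2,0,0)

Answer: 0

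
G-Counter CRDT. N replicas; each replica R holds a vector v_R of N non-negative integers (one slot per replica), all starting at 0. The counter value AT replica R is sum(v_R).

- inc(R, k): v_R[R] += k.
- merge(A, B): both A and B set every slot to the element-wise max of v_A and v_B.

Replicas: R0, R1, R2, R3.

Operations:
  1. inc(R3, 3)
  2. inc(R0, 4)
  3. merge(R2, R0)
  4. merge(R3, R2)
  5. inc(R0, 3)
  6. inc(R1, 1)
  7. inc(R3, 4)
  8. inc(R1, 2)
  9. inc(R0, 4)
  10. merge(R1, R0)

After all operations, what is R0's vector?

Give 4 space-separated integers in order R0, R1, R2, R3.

Op 1: inc R3 by 3 -> R3=(0,0,0,3) value=3
Op 2: inc R0 by 4 -> R0=(4,0,0,0) value=4
Op 3: merge R2<->R0 -> R2=(4,0,0,0) R0=(4,0,0,0)
Op 4: merge R3<->R2 -> R3=(4,0,0,3) R2=(4,0,0,3)
Op 5: inc R0 by 3 -> R0=(7,0,0,0) value=7
Op 6: inc R1 by 1 -> R1=(0,1,0,0) value=1
Op 7: inc R3 by 4 -> R3=(4,0,0,7) value=11
Op 8: inc R1 by 2 -> R1=(0,3,0,0) value=3
Op 9: inc R0 by 4 -> R0=(11,0,0,0) value=11
Op 10: merge R1<->R0 -> R1=(11,3,0,0) R0=(11,3,0,0)

Answer: 11 3 0 0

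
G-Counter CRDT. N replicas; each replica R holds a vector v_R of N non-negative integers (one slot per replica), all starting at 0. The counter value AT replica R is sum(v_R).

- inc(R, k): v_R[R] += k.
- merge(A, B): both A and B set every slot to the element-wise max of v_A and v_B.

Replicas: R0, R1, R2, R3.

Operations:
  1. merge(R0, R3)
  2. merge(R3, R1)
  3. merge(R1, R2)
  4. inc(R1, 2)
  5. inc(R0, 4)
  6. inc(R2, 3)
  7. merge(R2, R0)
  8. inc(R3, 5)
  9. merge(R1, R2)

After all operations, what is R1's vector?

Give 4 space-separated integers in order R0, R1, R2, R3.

Op 1: merge R0<->R3 -> R0=(0,0,0,0) R3=(0,0,0,0)
Op 2: merge R3<->R1 -> R3=(0,0,0,0) R1=(0,0,0,0)
Op 3: merge R1<->R2 -> R1=(0,0,0,0) R2=(0,0,0,0)
Op 4: inc R1 by 2 -> R1=(0,2,0,0) value=2
Op 5: inc R0 by 4 -> R0=(4,0,0,0) value=4
Op 6: inc R2 by 3 -> R2=(0,0,3,0) value=3
Op 7: merge R2<->R0 -> R2=(4,0,3,0) R0=(4,0,3,0)
Op 8: inc R3 by 5 -> R3=(0,0,0,5) value=5
Op 9: merge R1<->R2 -> R1=(4,2,3,0) R2=(4,2,3,0)

Answer: 4 2 3 0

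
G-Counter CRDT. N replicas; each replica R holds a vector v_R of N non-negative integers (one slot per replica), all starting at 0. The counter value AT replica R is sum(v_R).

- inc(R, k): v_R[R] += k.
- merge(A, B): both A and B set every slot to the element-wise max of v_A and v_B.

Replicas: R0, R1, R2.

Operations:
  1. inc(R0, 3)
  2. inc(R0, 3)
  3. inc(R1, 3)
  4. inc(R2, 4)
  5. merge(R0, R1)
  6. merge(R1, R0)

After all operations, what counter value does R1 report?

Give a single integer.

Answer: 9

Derivation:
Op 1: inc R0 by 3 -> R0=(3,0,0) value=3
Op 2: inc R0 by 3 -> R0=(6,0,0) value=6
Op 3: inc R1 by 3 -> R1=(0,3,0) value=3
Op 4: inc R2 by 4 -> R2=(0,0,4) value=4
Op 5: merge R0<->R1 -> R0=(6,3,0) R1=(6,3,0)
Op 6: merge R1<->R0 -> R1=(6,3,0) R0=(6,3,0)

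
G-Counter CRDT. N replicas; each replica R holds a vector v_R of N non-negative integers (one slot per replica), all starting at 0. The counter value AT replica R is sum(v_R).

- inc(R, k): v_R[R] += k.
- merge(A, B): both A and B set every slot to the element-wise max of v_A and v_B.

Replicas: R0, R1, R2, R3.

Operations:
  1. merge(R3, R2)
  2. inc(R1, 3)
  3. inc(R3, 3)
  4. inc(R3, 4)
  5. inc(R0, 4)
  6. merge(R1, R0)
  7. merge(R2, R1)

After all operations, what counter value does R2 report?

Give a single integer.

Answer: 7

Derivation:
Op 1: merge R3<->R2 -> R3=(0,0,0,0) R2=(0,0,0,0)
Op 2: inc R1 by 3 -> R1=(0,3,0,0) value=3
Op 3: inc R3 by 3 -> R3=(0,0,0,3) value=3
Op 4: inc R3 by 4 -> R3=(0,0,0,7) value=7
Op 5: inc R0 by 4 -> R0=(4,0,0,0) value=4
Op 6: merge R1<->R0 -> R1=(4,3,0,0) R0=(4,3,0,0)
Op 7: merge R2<->R1 -> R2=(4,3,0,0) R1=(4,3,0,0)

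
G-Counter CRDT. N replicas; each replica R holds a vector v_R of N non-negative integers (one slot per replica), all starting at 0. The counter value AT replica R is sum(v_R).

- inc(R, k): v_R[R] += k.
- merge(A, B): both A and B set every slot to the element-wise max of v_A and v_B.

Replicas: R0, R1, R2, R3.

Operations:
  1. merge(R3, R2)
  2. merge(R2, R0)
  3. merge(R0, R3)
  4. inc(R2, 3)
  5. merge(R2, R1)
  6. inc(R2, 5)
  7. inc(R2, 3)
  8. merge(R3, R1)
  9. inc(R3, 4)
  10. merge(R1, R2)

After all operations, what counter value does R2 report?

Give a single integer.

Answer: 11

Derivation:
Op 1: merge R3<->R2 -> R3=(0,0,0,0) R2=(0,0,0,0)
Op 2: merge R2<->R0 -> R2=(0,0,0,0) R0=(0,0,0,0)
Op 3: merge R0<->R3 -> R0=(0,0,0,0) R3=(0,0,0,0)
Op 4: inc R2 by 3 -> R2=(0,0,3,0) value=3
Op 5: merge R2<->R1 -> R2=(0,0,3,0) R1=(0,0,3,0)
Op 6: inc R2 by 5 -> R2=(0,0,8,0) value=8
Op 7: inc R2 by 3 -> R2=(0,0,11,0) value=11
Op 8: merge R3<->R1 -> R3=(0,0,3,0) R1=(0,0,3,0)
Op 9: inc R3 by 4 -> R3=(0,0,3,4) value=7
Op 10: merge R1<->R2 -> R1=(0,0,11,0) R2=(0,0,11,0)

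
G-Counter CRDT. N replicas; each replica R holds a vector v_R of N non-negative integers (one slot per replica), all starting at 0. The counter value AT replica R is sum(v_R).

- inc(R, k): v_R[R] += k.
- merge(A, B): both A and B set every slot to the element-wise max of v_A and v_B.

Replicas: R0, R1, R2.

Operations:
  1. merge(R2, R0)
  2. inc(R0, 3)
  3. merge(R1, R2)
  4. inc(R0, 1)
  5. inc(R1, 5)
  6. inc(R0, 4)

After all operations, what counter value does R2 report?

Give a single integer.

Op 1: merge R2<->R0 -> R2=(0,0,0) R0=(0,0,0)
Op 2: inc R0 by 3 -> R0=(3,0,0) value=3
Op 3: merge R1<->R2 -> R1=(0,0,0) R2=(0,0,0)
Op 4: inc R0 by 1 -> R0=(4,0,0) value=4
Op 5: inc R1 by 5 -> R1=(0,5,0) value=5
Op 6: inc R0 by 4 -> R0=(8,0,0) value=8

Answer: 0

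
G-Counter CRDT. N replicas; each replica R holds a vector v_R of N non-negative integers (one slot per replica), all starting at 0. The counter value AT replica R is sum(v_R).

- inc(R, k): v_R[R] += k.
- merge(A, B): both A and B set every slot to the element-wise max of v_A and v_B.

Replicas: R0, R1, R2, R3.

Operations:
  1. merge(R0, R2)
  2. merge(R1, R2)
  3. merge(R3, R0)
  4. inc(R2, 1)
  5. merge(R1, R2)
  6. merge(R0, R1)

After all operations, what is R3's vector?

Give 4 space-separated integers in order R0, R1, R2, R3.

Op 1: merge R0<->R2 -> R0=(0,0,0,0) R2=(0,0,0,0)
Op 2: merge R1<->R2 -> R1=(0,0,0,0) R2=(0,0,0,0)
Op 3: merge R3<->R0 -> R3=(0,0,0,0) R0=(0,0,0,0)
Op 4: inc R2 by 1 -> R2=(0,0,1,0) value=1
Op 5: merge R1<->R2 -> R1=(0,0,1,0) R2=(0,0,1,0)
Op 6: merge R0<->R1 -> R0=(0,0,1,0) R1=(0,0,1,0)

Answer: 0 0 0 0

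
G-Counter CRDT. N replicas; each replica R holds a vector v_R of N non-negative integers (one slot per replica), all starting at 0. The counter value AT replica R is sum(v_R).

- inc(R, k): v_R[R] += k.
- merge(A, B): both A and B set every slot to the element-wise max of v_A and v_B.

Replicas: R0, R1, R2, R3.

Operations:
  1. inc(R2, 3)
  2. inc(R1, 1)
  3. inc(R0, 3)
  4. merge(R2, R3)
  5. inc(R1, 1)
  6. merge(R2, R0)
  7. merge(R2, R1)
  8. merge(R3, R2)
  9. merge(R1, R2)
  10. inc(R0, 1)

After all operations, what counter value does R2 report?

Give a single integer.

Answer: 8

Derivation:
Op 1: inc R2 by 3 -> R2=(0,0,3,0) value=3
Op 2: inc R1 by 1 -> R1=(0,1,0,0) value=1
Op 3: inc R0 by 3 -> R0=(3,0,0,0) value=3
Op 4: merge R2<->R3 -> R2=(0,0,3,0) R3=(0,0,3,0)
Op 5: inc R1 by 1 -> R1=(0,2,0,0) value=2
Op 6: merge R2<->R0 -> R2=(3,0,3,0) R0=(3,0,3,0)
Op 7: merge R2<->R1 -> R2=(3,2,3,0) R1=(3,2,3,0)
Op 8: merge R3<->R2 -> R3=(3,2,3,0) R2=(3,2,3,0)
Op 9: merge R1<->R2 -> R1=(3,2,3,0) R2=(3,2,3,0)
Op 10: inc R0 by 1 -> R0=(4,0,3,0) value=7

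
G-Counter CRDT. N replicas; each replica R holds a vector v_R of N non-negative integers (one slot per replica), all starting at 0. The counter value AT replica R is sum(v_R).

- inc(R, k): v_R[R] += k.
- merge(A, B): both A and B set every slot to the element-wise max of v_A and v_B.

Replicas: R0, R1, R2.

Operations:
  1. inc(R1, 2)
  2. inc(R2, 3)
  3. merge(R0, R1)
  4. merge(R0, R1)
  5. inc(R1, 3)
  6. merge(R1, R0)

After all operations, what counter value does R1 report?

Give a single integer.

Answer: 5

Derivation:
Op 1: inc R1 by 2 -> R1=(0,2,0) value=2
Op 2: inc R2 by 3 -> R2=(0,0,3) value=3
Op 3: merge R0<->R1 -> R0=(0,2,0) R1=(0,2,0)
Op 4: merge R0<->R1 -> R0=(0,2,0) R1=(0,2,0)
Op 5: inc R1 by 3 -> R1=(0,5,0) value=5
Op 6: merge R1<->R0 -> R1=(0,5,0) R0=(0,5,0)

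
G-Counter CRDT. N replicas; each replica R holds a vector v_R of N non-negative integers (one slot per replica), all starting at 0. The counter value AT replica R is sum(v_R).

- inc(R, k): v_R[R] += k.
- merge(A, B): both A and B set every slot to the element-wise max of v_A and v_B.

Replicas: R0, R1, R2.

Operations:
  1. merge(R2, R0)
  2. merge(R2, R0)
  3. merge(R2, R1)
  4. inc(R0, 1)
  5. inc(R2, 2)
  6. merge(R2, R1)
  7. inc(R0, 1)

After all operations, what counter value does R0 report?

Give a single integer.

Op 1: merge R2<->R0 -> R2=(0,0,0) R0=(0,0,0)
Op 2: merge R2<->R0 -> R2=(0,0,0) R0=(0,0,0)
Op 3: merge R2<->R1 -> R2=(0,0,0) R1=(0,0,0)
Op 4: inc R0 by 1 -> R0=(1,0,0) value=1
Op 5: inc R2 by 2 -> R2=(0,0,2) value=2
Op 6: merge R2<->R1 -> R2=(0,0,2) R1=(0,0,2)
Op 7: inc R0 by 1 -> R0=(2,0,0) value=2

Answer: 2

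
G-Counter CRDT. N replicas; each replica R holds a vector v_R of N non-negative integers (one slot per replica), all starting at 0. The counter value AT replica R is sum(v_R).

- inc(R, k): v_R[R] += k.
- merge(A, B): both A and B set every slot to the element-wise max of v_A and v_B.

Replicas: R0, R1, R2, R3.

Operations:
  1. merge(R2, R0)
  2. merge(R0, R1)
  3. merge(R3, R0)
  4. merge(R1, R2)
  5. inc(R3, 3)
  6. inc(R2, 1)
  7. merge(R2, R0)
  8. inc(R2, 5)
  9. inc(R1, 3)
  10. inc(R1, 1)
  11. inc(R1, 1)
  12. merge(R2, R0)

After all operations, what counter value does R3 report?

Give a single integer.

Answer: 3

Derivation:
Op 1: merge R2<->R0 -> R2=(0,0,0,0) R0=(0,0,0,0)
Op 2: merge R0<->R1 -> R0=(0,0,0,0) R1=(0,0,0,0)
Op 3: merge R3<->R0 -> R3=(0,0,0,0) R0=(0,0,0,0)
Op 4: merge R1<->R2 -> R1=(0,0,0,0) R2=(0,0,0,0)
Op 5: inc R3 by 3 -> R3=(0,0,0,3) value=3
Op 6: inc R2 by 1 -> R2=(0,0,1,0) value=1
Op 7: merge R2<->R0 -> R2=(0,0,1,0) R0=(0,0,1,0)
Op 8: inc R2 by 5 -> R2=(0,0,6,0) value=6
Op 9: inc R1 by 3 -> R1=(0,3,0,0) value=3
Op 10: inc R1 by 1 -> R1=(0,4,0,0) value=4
Op 11: inc R1 by 1 -> R1=(0,5,0,0) value=5
Op 12: merge R2<->R0 -> R2=(0,0,6,0) R0=(0,0,6,0)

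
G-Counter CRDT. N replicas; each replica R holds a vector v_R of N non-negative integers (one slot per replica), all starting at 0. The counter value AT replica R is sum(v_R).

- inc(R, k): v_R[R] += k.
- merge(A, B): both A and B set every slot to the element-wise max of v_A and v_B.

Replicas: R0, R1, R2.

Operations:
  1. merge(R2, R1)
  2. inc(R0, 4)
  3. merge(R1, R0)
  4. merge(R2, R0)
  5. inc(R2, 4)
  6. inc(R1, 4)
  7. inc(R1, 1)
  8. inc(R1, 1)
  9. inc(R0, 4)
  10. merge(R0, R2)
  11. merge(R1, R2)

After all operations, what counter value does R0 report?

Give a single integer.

Op 1: merge R2<->R1 -> R2=(0,0,0) R1=(0,0,0)
Op 2: inc R0 by 4 -> R0=(4,0,0) value=4
Op 3: merge R1<->R0 -> R1=(4,0,0) R0=(4,0,0)
Op 4: merge R2<->R0 -> R2=(4,0,0) R0=(4,0,0)
Op 5: inc R2 by 4 -> R2=(4,0,4) value=8
Op 6: inc R1 by 4 -> R1=(4,4,0) value=8
Op 7: inc R1 by 1 -> R1=(4,5,0) value=9
Op 8: inc R1 by 1 -> R1=(4,6,0) value=10
Op 9: inc R0 by 4 -> R0=(8,0,0) value=8
Op 10: merge R0<->R2 -> R0=(8,0,4) R2=(8,0,4)
Op 11: merge R1<->R2 -> R1=(8,6,4) R2=(8,6,4)

Answer: 12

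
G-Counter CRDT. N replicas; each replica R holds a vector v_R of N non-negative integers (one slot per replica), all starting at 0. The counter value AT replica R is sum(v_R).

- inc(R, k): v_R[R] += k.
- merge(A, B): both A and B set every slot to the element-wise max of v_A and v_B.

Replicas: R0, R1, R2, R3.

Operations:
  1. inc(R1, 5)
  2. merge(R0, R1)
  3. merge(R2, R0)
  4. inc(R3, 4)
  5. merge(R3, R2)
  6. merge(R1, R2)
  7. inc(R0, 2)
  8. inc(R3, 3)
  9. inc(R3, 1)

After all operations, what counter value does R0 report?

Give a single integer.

Answer: 7

Derivation:
Op 1: inc R1 by 5 -> R1=(0,5,0,0) value=5
Op 2: merge R0<->R1 -> R0=(0,5,0,0) R1=(0,5,0,0)
Op 3: merge R2<->R0 -> R2=(0,5,0,0) R0=(0,5,0,0)
Op 4: inc R3 by 4 -> R3=(0,0,0,4) value=4
Op 5: merge R3<->R2 -> R3=(0,5,0,4) R2=(0,5,0,4)
Op 6: merge R1<->R2 -> R1=(0,5,0,4) R2=(0,5,0,4)
Op 7: inc R0 by 2 -> R0=(2,5,0,0) value=7
Op 8: inc R3 by 3 -> R3=(0,5,0,7) value=12
Op 9: inc R3 by 1 -> R3=(0,5,0,8) value=13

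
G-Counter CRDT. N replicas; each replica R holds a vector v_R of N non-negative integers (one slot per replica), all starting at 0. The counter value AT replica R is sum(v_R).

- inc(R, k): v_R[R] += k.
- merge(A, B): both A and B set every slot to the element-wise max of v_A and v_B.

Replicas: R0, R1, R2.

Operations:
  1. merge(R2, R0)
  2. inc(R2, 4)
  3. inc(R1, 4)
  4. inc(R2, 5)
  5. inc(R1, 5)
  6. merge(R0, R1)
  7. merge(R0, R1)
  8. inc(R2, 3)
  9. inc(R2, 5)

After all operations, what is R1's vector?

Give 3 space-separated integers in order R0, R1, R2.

Answer: 0 9 0

Derivation:
Op 1: merge R2<->R0 -> R2=(0,0,0) R0=(0,0,0)
Op 2: inc R2 by 4 -> R2=(0,0,4) value=4
Op 3: inc R1 by 4 -> R1=(0,4,0) value=4
Op 4: inc R2 by 5 -> R2=(0,0,9) value=9
Op 5: inc R1 by 5 -> R1=(0,9,0) value=9
Op 6: merge R0<->R1 -> R0=(0,9,0) R1=(0,9,0)
Op 7: merge R0<->R1 -> R0=(0,9,0) R1=(0,9,0)
Op 8: inc R2 by 3 -> R2=(0,0,12) value=12
Op 9: inc R2 by 5 -> R2=(0,0,17) value=17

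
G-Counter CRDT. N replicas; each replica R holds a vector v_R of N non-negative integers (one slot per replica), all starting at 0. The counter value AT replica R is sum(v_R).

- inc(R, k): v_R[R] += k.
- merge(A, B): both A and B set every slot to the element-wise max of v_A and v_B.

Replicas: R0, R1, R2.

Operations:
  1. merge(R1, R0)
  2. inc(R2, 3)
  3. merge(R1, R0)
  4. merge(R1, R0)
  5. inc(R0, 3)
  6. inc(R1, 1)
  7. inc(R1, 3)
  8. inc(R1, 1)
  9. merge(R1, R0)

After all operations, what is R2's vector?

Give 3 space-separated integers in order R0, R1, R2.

Op 1: merge R1<->R0 -> R1=(0,0,0) R0=(0,0,0)
Op 2: inc R2 by 3 -> R2=(0,0,3) value=3
Op 3: merge R1<->R0 -> R1=(0,0,0) R0=(0,0,0)
Op 4: merge R1<->R0 -> R1=(0,0,0) R0=(0,0,0)
Op 5: inc R0 by 3 -> R0=(3,0,0) value=3
Op 6: inc R1 by 1 -> R1=(0,1,0) value=1
Op 7: inc R1 by 3 -> R1=(0,4,0) value=4
Op 8: inc R1 by 1 -> R1=(0,5,0) value=5
Op 9: merge R1<->R0 -> R1=(3,5,0) R0=(3,5,0)

Answer: 0 0 3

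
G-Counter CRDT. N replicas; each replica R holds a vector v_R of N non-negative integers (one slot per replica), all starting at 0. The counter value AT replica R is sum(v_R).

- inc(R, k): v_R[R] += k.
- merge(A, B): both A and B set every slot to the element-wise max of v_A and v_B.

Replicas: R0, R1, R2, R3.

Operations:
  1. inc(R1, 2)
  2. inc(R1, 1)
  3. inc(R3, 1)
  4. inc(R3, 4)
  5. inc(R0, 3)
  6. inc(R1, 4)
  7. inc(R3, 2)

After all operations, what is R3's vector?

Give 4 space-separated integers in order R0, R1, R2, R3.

Op 1: inc R1 by 2 -> R1=(0,2,0,0) value=2
Op 2: inc R1 by 1 -> R1=(0,3,0,0) value=3
Op 3: inc R3 by 1 -> R3=(0,0,0,1) value=1
Op 4: inc R3 by 4 -> R3=(0,0,0,5) value=5
Op 5: inc R0 by 3 -> R0=(3,0,0,0) value=3
Op 6: inc R1 by 4 -> R1=(0,7,0,0) value=7
Op 7: inc R3 by 2 -> R3=(0,0,0,7) value=7

Answer: 0 0 0 7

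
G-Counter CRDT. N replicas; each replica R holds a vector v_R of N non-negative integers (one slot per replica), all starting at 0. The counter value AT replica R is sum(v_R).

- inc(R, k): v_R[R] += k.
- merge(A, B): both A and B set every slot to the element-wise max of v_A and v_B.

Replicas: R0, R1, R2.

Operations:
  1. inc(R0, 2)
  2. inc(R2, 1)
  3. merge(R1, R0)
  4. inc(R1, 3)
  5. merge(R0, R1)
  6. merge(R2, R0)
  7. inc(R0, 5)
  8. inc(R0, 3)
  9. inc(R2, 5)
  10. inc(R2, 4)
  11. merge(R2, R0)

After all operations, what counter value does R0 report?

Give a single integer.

Answer: 23

Derivation:
Op 1: inc R0 by 2 -> R0=(2,0,0) value=2
Op 2: inc R2 by 1 -> R2=(0,0,1) value=1
Op 3: merge R1<->R0 -> R1=(2,0,0) R0=(2,0,0)
Op 4: inc R1 by 3 -> R1=(2,3,0) value=5
Op 5: merge R0<->R1 -> R0=(2,3,0) R1=(2,3,0)
Op 6: merge R2<->R0 -> R2=(2,3,1) R0=(2,3,1)
Op 7: inc R0 by 5 -> R0=(7,3,1) value=11
Op 8: inc R0 by 3 -> R0=(10,3,1) value=14
Op 9: inc R2 by 5 -> R2=(2,3,6) value=11
Op 10: inc R2 by 4 -> R2=(2,3,10) value=15
Op 11: merge R2<->R0 -> R2=(10,3,10) R0=(10,3,10)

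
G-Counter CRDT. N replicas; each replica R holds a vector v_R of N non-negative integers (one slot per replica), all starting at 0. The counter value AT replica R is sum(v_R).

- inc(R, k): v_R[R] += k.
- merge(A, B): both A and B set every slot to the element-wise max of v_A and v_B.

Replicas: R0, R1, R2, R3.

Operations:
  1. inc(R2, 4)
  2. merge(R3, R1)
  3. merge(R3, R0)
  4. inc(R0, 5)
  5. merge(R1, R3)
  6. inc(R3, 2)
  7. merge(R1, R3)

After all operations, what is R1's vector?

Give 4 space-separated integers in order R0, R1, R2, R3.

Op 1: inc R2 by 4 -> R2=(0,0,4,0) value=4
Op 2: merge R3<->R1 -> R3=(0,0,0,0) R1=(0,0,0,0)
Op 3: merge R3<->R0 -> R3=(0,0,0,0) R0=(0,0,0,0)
Op 4: inc R0 by 5 -> R0=(5,0,0,0) value=5
Op 5: merge R1<->R3 -> R1=(0,0,0,0) R3=(0,0,0,0)
Op 6: inc R3 by 2 -> R3=(0,0,0,2) value=2
Op 7: merge R1<->R3 -> R1=(0,0,0,2) R3=(0,0,0,2)

Answer: 0 0 0 2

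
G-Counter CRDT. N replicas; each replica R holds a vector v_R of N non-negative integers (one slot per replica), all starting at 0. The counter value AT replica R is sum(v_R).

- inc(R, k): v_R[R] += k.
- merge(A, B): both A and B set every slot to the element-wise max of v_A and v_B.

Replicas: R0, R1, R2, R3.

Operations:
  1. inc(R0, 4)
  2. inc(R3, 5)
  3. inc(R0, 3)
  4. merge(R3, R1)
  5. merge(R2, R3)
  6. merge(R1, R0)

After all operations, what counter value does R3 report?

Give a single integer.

Op 1: inc R0 by 4 -> R0=(4,0,0,0) value=4
Op 2: inc R3 by 5 -> R3=(0,0,0,5) value=5
Op 3: inc R0 by 3 -> R0=(7,0,0,0) value=7
Op 4: merge R3<->R1 -> R3=(0,0,0,5) R1=(0,0,0,5)
Op 5: merge R2<->R3 -> R2=(0,0,0,5) R3=(0,0,0,5)
Op 6: merge R1<->R0 -> R1=(7,0,0,5) R0=(7,0,0,5)

Answer: 5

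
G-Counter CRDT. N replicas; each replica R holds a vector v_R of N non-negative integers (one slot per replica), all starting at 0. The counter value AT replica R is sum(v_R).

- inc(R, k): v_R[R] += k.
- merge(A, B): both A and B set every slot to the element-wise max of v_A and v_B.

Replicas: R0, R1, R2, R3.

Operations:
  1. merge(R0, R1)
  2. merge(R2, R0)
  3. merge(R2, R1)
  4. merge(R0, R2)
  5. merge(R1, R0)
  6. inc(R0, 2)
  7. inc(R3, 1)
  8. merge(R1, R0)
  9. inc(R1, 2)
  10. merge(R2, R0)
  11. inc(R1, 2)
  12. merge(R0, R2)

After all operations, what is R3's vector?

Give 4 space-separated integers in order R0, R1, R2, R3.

Op 1: merge R0<->R1 -> R0=(0,0,0,0) R1=(0,0,0,0)
Op 2: merge R2<->R0 -> R2=(0,0,0,0) R0=(0,0,0,0)
Op 3: merge R2<->R1 -> R2=(0,0,0,0) R1=(0,0,0,0)
Op 4: merge R0<->R2 -> R0=(0,0,0,0) R2=(0,0,0,0)
Op 5: merge R1<->R0 -> R1=(0,0,0,0) R0=(0,0,0,0)
Op 6: inc R0 by 2 -> R0=(2,0,0,0) value=2
Op 7: inc R3 by 1 -> R3=(0,0,0,1) value=1
Op 8: merge R1<->R0 -> R1=(2,0,0,0) R0=(2,0,0,0)
Op 9: inc R1 by 2 -> R1=(2,2,0,0) value=4
Op 10: merge R2<->R0 -> R2=(2,0,0,0) R0=(2,0,0,0)
Op 11: inc R1 by 2 -> R1=(2,4,0,0) value=6
Op 12: merge R0<->R2 -> R0=(2,0,0,0) R2=(2,0,0,0)

Answer: 0 0 0 1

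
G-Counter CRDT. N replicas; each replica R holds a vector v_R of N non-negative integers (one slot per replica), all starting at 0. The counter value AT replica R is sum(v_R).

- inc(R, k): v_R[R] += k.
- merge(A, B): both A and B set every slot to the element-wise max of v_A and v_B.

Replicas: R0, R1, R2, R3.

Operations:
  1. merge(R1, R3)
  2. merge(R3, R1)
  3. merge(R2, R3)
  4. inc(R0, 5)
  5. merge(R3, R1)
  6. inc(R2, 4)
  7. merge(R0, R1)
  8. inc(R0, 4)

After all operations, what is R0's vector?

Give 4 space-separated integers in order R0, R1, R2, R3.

Op 1: merge R1<->R3 -> R1=(0,0,0,0) R3=(0,0,0,0)
Op 2: merge R3<->R1 -> R3=(0,0,0,0) R1=(0,0,0,0)
Op 3: merge R2<->R3 -> R2=(0,0,0,0) R3=(0,0,0,0)
Op 4: inc R0 by 5 -> R0=(5,0,0,0) value=5
Op 5: merge R3<->R1 -> R3=(0,0,0,0) R1=(0,0,0,0)
Op 6: inc R2 by 4 -> R2=(0,0,4,0) value=4
Op 7: merge R0<->R1 -> R0=(5,0,0,0) R1=(5,0,0,0)
Op 8: inc R0 by 4 -> R0=(9,0,0,0) value=9

Answer: 9 0 0 0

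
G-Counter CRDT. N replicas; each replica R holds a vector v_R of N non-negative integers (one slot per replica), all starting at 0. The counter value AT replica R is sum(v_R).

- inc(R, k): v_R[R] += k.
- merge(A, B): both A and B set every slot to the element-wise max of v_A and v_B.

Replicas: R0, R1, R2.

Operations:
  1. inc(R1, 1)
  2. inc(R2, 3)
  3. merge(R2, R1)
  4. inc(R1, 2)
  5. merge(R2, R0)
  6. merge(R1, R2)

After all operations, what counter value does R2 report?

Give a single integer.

Answer: 6

Derivation:
Op 1: inc R1 by 1 -> R1=(0,1,0) value=1
Op 2: inc R2 by 3 -> R2=(0,0,3) value=3
Op 3: merge R2<->R1 -> R2=(0,1,3) R1=(0,1,3)
Op 4: inc R1 by 2 -> R1=(0,3,3) value=6
Op 5: merge R2<->R0 -> R2=(0,1,3) R0=(0,1,3)
Op 6: merge R1<->R2 -> R1=(0,3,3) R2=(0,3,3)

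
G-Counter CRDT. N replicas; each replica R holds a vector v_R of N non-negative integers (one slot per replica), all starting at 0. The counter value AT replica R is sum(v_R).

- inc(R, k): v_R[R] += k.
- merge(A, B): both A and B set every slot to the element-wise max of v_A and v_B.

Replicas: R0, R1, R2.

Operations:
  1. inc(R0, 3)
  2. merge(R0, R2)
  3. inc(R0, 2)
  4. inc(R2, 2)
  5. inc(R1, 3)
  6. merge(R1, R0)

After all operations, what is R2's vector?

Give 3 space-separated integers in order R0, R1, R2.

Answer: 3 0 2

Derivation:
Op 1: inc R0 by 3 -> R0=(3,0,0) value=3
Op 2: merge R0<->R2 -> R0=(3,0,0) R2=(3,0,0)
Op 3: inc R0 by 2 -> R0=(5,0,0) value=5
Op 4: inc R2 by 2 -> R2=(3,0,2) value=5
Op 5: inc R1 by 3 -> R1=(0,3,0) value=3
Op 6: merge R1<->R0 -> R1=(5,3,0) R0=(5,3,0)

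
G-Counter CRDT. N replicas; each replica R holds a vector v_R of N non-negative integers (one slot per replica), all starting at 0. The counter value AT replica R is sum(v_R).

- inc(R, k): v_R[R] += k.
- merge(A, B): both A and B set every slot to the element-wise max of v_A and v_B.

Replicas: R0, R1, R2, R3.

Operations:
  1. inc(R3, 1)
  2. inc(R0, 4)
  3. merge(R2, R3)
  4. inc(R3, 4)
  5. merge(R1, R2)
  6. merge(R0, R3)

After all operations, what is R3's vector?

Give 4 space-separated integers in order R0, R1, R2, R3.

Op 1: inc R3 by 1 -> R3=(0,0,0,1) value=1
Op 2: inc R0 by 4 -> R0=(4,0,0,0) value=4
Op 3: merge R2<->R3 -> R2=(0,0,0,1) R3=(0,0,0,1)
Op 4: inc R3 by 4 -> R3=(0,0,0,5) value=5
Op 5: merge R1<->R2 -> R1=(0,0,0,1) R2=(0,0,0,1)
Op 6: merge R0<->R3 -> R0=(4,0,0,5) R3=(4,0,0,5)

Answer: 4 0 0 5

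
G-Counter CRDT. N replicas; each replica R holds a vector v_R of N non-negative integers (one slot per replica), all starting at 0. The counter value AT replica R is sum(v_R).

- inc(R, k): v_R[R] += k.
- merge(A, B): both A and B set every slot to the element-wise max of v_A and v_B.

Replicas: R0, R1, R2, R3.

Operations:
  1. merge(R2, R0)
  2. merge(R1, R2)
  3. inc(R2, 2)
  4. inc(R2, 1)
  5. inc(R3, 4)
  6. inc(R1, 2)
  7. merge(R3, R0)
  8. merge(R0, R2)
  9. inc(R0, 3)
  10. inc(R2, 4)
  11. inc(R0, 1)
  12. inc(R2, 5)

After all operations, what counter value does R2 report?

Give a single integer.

Op 1: merge R2<->R0 -> R2=(0,0,0,0) R0=(0,0,0,0)
Op 2: merge R1<->R2 -> R1=(0,0,0,0) R2=(0,0,0,0)
Op 3: inc R2 by 2 -> R2=(0,0,2,0) value=2
Op 4: inc R2 by 1 -> R2=(0,0,3,0) value=3
Op 5: inc R3 by 4 -> R3=(0,0,0,4) value=4
Op 6: inc R1 by 2 -> R1=(0,2,0,0) value=2
Op 7: merge R3<->R0 -> R3=(0,0,0,4) R0=(0,0,0,4)
Op 8: merge R0<->R2 -> R0=(0,0,3,4) R2=(0,0,3,4)
Op 9: inc R0 by 3 -> R0=(3,0,3,4) value=10
Op 10: inc R2 by 4 -> R2=(0,0,7,4) value=11
Op 11: inc R0 by 1 -> R0=(4,0,3,4) value=11
Op 12: inc R2 by 5 -> R2=(0,0,12,4) value=16

Answer: 16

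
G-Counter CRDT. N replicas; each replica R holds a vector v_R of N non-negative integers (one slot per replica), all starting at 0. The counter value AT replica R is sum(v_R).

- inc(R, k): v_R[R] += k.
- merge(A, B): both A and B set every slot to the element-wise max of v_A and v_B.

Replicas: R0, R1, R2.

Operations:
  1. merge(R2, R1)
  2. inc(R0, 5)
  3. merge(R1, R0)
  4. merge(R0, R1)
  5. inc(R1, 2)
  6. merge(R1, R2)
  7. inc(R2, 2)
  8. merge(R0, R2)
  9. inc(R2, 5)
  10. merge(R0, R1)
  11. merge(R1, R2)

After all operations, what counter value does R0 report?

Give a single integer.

Op 1: merge R2<->R1 -> R2=(0,0,0) R1=(0,0,0)
Op 2: inc R0 by 5 -> R0=(5,0,0) value=5
Op 3: merge R1<->R0 -> R1=(5,0,0) R0=(5,0,0)
Op 4: merge R0<->R1 -> R0=(5,0,0) R1=(5,0,0)
Op 5: inc R1 by 2 -> R1=(5,2,0) value=7
Op 6: merge R1<->R2 -> R1=(5,2,0) R2=(5,2,0)
Op 7: inc R2 by 2 -> R2=(5,2,2) value=9
Op 8: merge R0<->R2 -> R0=(5,2,2) R2=(5,2,2)
Op 9: inc R2 by 5 -> R2=(5,2,7) value=14
Op 10: merge R0<->R1 -> R0=(5,2,2) R1=(5,2,2)
Op 11: merge R1<->R2 -> R1=(5,2,7) R2=(5,2,7)

Answer: 9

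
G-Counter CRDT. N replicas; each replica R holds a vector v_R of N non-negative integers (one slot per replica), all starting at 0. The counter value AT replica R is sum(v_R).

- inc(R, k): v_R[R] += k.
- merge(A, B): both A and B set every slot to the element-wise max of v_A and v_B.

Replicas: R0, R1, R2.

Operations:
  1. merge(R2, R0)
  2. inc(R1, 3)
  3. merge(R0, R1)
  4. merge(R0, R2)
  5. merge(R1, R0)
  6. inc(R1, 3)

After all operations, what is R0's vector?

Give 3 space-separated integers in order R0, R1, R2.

Op 1: merge R2<->R0 -> R2=(0,0,0) R0=(0,0,0)
Op 2: inc R1 by 3 -> R1=(0,3,0) value=3
Op 3: merge R0<->R1 -> R0=(0,3,0) R1=(0,3,0)
Op 4: merge R0<->R2 -> R0=(0,3,0) R2=(0,3,0)
Op 5: merge R1<->R0 -> R1=(0,3,0) R0=(0,3,0)
Op 6: inc R1 by 3 -> R1=(0,6,0) value=6

Answer: 0 3 0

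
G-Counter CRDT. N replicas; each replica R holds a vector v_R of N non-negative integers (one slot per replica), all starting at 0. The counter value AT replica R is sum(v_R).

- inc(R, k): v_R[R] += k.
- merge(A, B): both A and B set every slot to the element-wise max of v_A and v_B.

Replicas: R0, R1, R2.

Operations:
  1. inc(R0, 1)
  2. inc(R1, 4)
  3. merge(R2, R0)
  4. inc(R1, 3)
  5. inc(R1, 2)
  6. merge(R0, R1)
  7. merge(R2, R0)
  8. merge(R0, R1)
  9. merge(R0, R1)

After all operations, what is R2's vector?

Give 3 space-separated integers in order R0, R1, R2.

Answer: 1 9 0

Derivation:
Op 1: inc R0 by 1 -> R0=(1,0,0) value=1
Op 2: inc R1 by 4 -> R1=(0,4,0) value=4
Op 3: merge R2<->R0 -> R2=(1,0,0) R0=(1,0,0)
Op 4: inc R1 by 3 -> R1=(0,7,0) value=7
Op 5: inc R1 by 2 -> R1=(0,9,0) value=9
Op 6: merge R0<->R1 -> R0=(1,9,0) R1=(1,9,0)
Op 7: merge R2<->R0 -> R2=(1,9,0) R0=(1,9,0)
Op 8: merge R0<->R1 -> R0=(1,9,0) R1=(1,9,0)
Op 9: merge R0<->R1 -> R0=(1,9,0) R1=(1,9,0)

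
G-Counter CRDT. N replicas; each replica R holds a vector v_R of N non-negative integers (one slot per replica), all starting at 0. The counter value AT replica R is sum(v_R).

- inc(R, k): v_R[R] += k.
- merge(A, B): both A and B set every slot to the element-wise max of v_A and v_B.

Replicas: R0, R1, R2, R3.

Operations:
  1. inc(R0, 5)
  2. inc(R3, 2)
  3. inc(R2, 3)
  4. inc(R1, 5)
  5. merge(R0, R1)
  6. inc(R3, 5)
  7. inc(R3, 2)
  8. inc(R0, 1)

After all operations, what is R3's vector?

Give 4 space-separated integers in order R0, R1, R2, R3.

Op 1: inc R0 by 5 -> R0=(5,0,0,0) value=5
Op 2: inc R3 by 2 -> R3=(0,0,0,2) value=2
Op 3: inc R2 by 3 -> R2=(0,0,3,0) value=3
Op 4: inc R1 by 5 -> R1=(0,5,0,0) value=5
Op 5: merge R0<->R1 -> R0=(5,5,0,0) R1=(5,5,0,0)
Op 6: inc R3 by 5 -> R3=(0,0,0,7) value=7
Op 7: inc R3 by 2 -> R3=(0,0,0,9) value=9
Op 8: inc R0 by 1 -> R0=(6,5,0,0) value=11

Answer: 0 0 0 9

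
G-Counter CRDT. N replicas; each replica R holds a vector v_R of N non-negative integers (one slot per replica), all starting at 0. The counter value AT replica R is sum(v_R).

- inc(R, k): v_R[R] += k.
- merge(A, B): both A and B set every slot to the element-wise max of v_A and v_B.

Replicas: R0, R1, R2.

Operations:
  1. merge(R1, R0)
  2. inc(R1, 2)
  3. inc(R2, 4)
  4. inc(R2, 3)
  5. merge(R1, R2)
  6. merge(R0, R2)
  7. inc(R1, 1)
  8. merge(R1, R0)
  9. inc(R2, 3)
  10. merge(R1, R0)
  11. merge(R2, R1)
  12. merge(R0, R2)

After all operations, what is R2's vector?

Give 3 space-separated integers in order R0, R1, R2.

Answer: 0 3 10

Derivation:
Op 1: merge R1<->R0 -> R1=(0,0,0) R0=(0,0,0)
Op 2: inc R1 by 2 -> R1=(0,2,0) value=2
Op 3: inc R2 by 4 -> R2=(0,0,4) value=4
Op 4: inc R2 by 3 -> R2=(0,0,7) value=7
Op 5: merge R1<->R2 -> R1=(0,2,7) R2=(0,2,7)
Op 6: merge R0<->R2 -> R0=(0,2,7) R2=(0,2,7)
Op 7: inc R1 by 1 -> R1=(0,3,7) value=10
Op 8: merge R1<->R0 -> R1=(0,3,7) R0=(0,3,7)
Op 9: inc R2 by 3 -> R2=(0,2,10) value=12
Op 10: merge R1<->R0 -> R1=(0,3,7) R0=(0,3,7)
Op 11: merge R2<->R1 -> R2=(0,3,10) R1=(0,3,10)
Op 12: merge R0<->R2 -> R0=(0,3,10) R2=(0,3,10)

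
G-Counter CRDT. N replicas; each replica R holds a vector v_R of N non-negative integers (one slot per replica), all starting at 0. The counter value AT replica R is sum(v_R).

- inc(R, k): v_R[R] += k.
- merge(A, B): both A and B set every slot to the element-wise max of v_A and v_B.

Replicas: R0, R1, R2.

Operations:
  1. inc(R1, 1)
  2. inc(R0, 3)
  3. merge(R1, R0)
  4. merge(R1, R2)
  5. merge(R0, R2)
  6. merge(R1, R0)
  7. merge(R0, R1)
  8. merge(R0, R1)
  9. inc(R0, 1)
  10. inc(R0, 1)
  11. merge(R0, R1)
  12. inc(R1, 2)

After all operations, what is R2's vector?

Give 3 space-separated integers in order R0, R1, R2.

Op 1: inc R1 by 1 -> R1=(0,1,0) value=1
Op 2: inc R0 by 3 -> R0=(3,0,0) value=3
Op 3: merge R1<->R0 -> R1=(3,1,0) R0=(3,1,0)
Op 4: merge R1<->R2 -> R1=(3,1,0) R2=(3,1,0)
Op 5: merge R0<->R2 -> R0=(3,1,0) R2=(3,1,0)
Op 6: merge R1<->R0 -> R1=(3,1,0) R0=(3,1,0)
Op 7: merge R0<->R1 -> R0=(3,1,0) R1=(3,1,0)
Op 8: merge R0<->R1 -> R0=(3,1,0) R1=(3,1,0)
Op 9: inc R0 by 1 -> R0=(4,1,0) value=5
Op 10: inc R0 by 1 -> R0=(5,1,0) value=6
Op 11: merge R0<->R1 -> R0=(5,1,0) R1=(5,1,0)
Op 12: inc R1 by 2 -> R1=(5,3,0) value=8

Answer: 3 1 0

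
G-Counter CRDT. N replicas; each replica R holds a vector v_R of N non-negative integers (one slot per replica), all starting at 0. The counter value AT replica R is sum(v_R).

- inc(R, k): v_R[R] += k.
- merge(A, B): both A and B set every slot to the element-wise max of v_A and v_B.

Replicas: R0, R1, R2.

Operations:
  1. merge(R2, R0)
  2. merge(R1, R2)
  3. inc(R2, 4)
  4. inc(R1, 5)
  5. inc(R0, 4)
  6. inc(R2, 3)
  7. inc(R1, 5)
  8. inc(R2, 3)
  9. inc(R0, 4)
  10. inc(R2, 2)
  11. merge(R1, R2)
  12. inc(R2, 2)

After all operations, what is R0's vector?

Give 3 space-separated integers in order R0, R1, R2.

Op 1: merge R2<->R0 -> R2=(0,0,0) R0=(0,0,0)
Op 2: merge R1<->R2 -> R1=(0,0,0) R2=(0,0,0)
Op 3: inc R2 by 4 -> R2=(0,0,4) value=4
Op 4: inc R1 by 5 -> R1=(0,5,0) value=5
Op 5: inc R0 by 4 -> R0=(4,0,0) value=4
Op 6: inc R2 by 3 -> R2=(0,0,7) value=7
Op 7: inc R1 by 5 -> R1=(0,10,0) value=10
Op 8: inc R2 by 3 -> R2=(0,0,10) value=10
Op 9: inc R0 by 4 -> R0=(8,0,0) value=8
Op 10: inc R2 by 2 -> R2=(0,0,12) value=12
Op 11: merge R1<->R2 -> R1=(0,10,12) R2=(0,10,12)
Op 12: inc R2 by 2 -> R2=(0,10,14) value=24

Answer: 8 0 0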